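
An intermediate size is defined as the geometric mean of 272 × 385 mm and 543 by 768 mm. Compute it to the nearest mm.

Short side: √(272 · 543) = √147696 ≈ 384.3 → 384 mm
Long side: √(385 · 768) = √295680 ≈ 543.8 → 544 mm

384 × 544 mm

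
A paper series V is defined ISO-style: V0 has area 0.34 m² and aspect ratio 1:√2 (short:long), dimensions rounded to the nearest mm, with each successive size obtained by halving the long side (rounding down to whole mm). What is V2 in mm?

245 × 346 mm

Let V0's short side be w mm. w · w√2 = 0.34 m² = 340,000 mm², so w ≈ 490.3 mm and w√2 ≈ 693.4 mm → V0 = 490 × 693 mm.
V1: ⌊693/2⌋ × 490 = 346 × 490 mm
V2: ⌊490/2⌋ × 346 = 245 × 346 mm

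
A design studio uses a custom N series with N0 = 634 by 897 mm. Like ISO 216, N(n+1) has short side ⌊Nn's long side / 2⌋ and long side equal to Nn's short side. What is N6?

79 × 112 mm

N1 = 448 × 634 mm (from N0 by 1 halving).
N2: ⌊634/2⌋ × 448 = 317 × 448 mm
N3: ⌊448/2⌋ × 317 = 224 × 317 mm
N4: ⌊317/2⌋ × 224 = 158 × 224 mm
N5: ⌊224/2⌋ × 158 = 112 × 158 mm
N6: ⌊158/2⌋ × 112 = 79 × 112 mm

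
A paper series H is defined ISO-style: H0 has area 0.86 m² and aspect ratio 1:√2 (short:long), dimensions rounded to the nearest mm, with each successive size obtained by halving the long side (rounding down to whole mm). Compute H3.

Let H0's short side be w mm. w · w√2 = 0.86 m² = 860,000 mm², so w ≈ 779.8 mm and w√2 ≈ 1102.8 mm → H0 = 780 × 1103 mm.
H1: ⌊1103/2⌋ × 780 = 551 × 780 mm
H2: ⌊780/2⌋ × 551 = 390 × 551 mm
H3: ⌊551/2⌋ × 390 = 275 × 390 mm

275 × 390 mm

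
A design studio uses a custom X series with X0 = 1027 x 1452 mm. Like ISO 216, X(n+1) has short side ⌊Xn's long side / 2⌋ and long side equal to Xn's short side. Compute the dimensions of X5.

181 × 256 mm

X1: ⌊1452/2⌋ × 1027 = 726 × 1027 mm
X2: ⌊1027/2⌋ × 726 = 513 × 726 mm
X3: ⌊726/2⌋ × 513 = 363 × 513 mm
X4: ⌊513/2⌋ × 363 = 256 × 363 mm
X5: ⌊363/2⌋ × 256 = 181 × 256 mm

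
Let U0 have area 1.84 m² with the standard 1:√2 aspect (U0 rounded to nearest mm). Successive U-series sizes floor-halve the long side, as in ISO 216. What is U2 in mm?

Let U0's short side be w mm. w · w√2 = 1.84 m² = 1,840,000 mm², so w ≈ 1140.6 mm and w√2 ≈ 1613.1 mm → U0 = 1141 × 1613 mm.
U1: ⌊1613/2⌋ × 1141 = 806 × 1141 mm
U2: ⌊1141/2⌋ × 806 = 570 × 806 mm

570 × 806 mm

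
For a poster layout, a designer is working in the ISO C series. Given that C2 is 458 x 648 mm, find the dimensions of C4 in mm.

C3: ⌊648/2⌋ × 458 = 324 × 458 mm
C4: ⌊458/2⌋ × 324 = 229 × 324 mm

229 × 324 mm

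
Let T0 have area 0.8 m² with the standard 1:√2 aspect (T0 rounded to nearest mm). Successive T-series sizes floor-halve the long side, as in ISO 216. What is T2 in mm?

376 × 532 mm

Let T0's short side be w mm. w · w√2 = 0.8 m² = 800,000 mm², so w ≈ 752.1 mm and w√2 ≈ 1063.7 mm → T0 = 752 × 1064 mm.
T1: ⌊1064/2⌋ × 752 = 532 × 752 mm
T2: ⌊752/2⌋ × 532 = 376 × 532 mm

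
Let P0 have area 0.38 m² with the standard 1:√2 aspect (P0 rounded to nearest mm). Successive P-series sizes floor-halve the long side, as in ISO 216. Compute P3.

Let P0's short side be w mm. w · w√2 = 0.38 m² = 380,000 mm², so w ≈ 518.4 mm and w√2 ≈ 733.1 mm → P0 = 518 × 733 mm.
P1: ⌊733/2⌋ × 518 = 366 × 518 mm
P2: ⌊518/2⌋ × 366 = 259 × 366 mm
P3: ⌊366/2⌋ × 259 = 183 × 259 mm

183 × 259 mm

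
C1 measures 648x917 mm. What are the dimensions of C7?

81 × 114 mm

C2: ⌊917/2⌋ × 648 = 458 × 648 mm
C3: ⌊648/2⌋ × 458 = 324 × 458 mm
C4: ⌊458/2⌋ × 324 = 229 × 324 mm
C5: ⌊324/2⌋ × 229 = 162 × 229 mm
C6: ⌊229/2⌋ × 162 = 114 × 162 mm
C7: ⌊162/2⌋ × 114 = 81 × 114 mm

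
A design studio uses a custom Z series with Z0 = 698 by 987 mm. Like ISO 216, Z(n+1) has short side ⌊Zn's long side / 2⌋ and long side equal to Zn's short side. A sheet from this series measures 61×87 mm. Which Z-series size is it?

Z0: 698 × 987 mm
Z1: 493 × 698 mm
Z2: 349 × 493 mm
Z3: 246 × 349 mm
Z4: 174 × 246 mm
Z5: 123 × 174 mm
Z6: 87 × 123 mm
Z7: 61 × 87 mm
Z8: 43 × 61 mm
→ matches Z7.

Z7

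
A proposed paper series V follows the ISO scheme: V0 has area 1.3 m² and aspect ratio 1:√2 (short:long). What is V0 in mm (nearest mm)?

Let the short side be w mm. Then w · w√2 = 1.3 m² = 1,300,000 mm².
w² = 1,300,000/√2, so w ≈ 958.8 mm; long side = w√2 ≈ 1355.9 mm.

959 × 1356 mm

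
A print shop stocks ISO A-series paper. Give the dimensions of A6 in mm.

105 × 148 mm

A0 = 841 × 1189 mm (A0 has area 1 m², aspect 1:√2).
A1: ⌊1189/2⌋ × 841 = 594 × 841 mm
A2: ⌊841/2⌋ × 594 = 420 × 594 mm
A3: ⌊594/2⌋ × 420 = 297 × 420 mm
A4: ⌊420/2⌋ × 297 = 210 × 297 mm
A5: ⌊297/2⌋ × 210 = 148 × 210 mm
A6: ⌊210/2⌋ × 148 = 105 × 148 mm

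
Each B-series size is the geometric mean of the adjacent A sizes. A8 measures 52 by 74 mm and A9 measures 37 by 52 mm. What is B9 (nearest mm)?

Short side: √(52 · 37) = √1924 ≈ 43.9 → 44 mm
Long side: √(74 · 52) = √3848 ≈ 62.0 → 62 mm

44 × 62 mm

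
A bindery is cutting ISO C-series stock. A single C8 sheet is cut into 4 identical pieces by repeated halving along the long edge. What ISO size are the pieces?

4 = 2^2, so 2 halving steps.
C8 → C9 → … → C10 after 2 steps.

C10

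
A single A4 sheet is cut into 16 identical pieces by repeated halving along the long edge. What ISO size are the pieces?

A8

16 = 2^4, so 4 halving steps.
A4 → A5 → … → A8 after 4 steps.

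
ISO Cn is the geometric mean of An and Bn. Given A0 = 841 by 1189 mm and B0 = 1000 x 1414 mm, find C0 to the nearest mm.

917 × 1297 mm

Short side: √(841 · 1000) = √841000 ≈ 917.1 → 917 mm
Long side: √(1189 · 1414) = √1681246 ≈ 1296.6 → 1297 mm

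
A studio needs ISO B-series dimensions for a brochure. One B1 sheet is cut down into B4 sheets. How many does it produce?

Each ISO step halves the sheet: 1 × B1 → 2 × B2 → 4 × B3 → 8 × B4
From B1 to B4 is 3 halving steps: 2^3 = 8.

8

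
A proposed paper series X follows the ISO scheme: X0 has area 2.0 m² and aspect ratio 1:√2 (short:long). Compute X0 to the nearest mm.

Let the short side be w mm. Then w · w√2 = 2.0 m² = 2,000,000 mm².
w² = 2,000,000/√2, so w ≈ 1189.2 mm; long side = w√2 ≈ 1681.8 mm.

1189 × 1682 mm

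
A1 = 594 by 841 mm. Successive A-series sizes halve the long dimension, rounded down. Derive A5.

A2: ⌊841/2⌋ × 594 = 420 × 594 mm
A3: ⌊594/2⌋ × 420 = 297 × 420 mm
A4: ⌊420/2⌋ × 297 = 210 × 297 mm
A5: ⌊297/2⌋ × 210 = 148 × 210 mm

148 × 210 mm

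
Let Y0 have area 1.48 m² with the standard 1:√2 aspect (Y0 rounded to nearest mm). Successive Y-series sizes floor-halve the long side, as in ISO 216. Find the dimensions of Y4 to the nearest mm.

255 × 361 mm

Let Y0's short side be w mm. w · w√2 = 1.48 m² = 1,480,000 mm², so w ≈ 1023.0 mm and w√2 ≈ 1446.7 mm → Y0 = 1023 × 1447 mm.
Y1: ⌊1447/2⌋ × 1023 = 723 × 1023 mm
Y2: ⌊1023/2⌋ × 723 = 511 × 723 mm
Y3: ⌊723/2⌋ × 511 = 361 × 511 mm
Y4: ⌊511/2⌋ × 361 = 255 × 361 mm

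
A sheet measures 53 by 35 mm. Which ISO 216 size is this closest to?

A9 (37 × 52 mm)

Aspect ratio 53/35 ≈ 1.514 (ISO target is √2 ≈ 1.414).
In the A-series (A0 area = 1 m²): A9 = 37 × 52 mm.
Off by 3 mm total — nearest standard size.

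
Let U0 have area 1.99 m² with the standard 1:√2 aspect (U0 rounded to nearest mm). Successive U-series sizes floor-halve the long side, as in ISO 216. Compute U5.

Let U0's short side be w mm. w · w√2 = 1.99 m² = 1,990,000 mm², so w ≈ 1186.2 mm and w√2 ≈ 1677.6 mm → U0 = 1186 × 1678 mm.
U1: ⌊1678/2⌋ × 1186 = 839 × 1186 mm
U2: ⌊1186/2⌋ × 839 = 593 × 839 mm
U3: ⌊839/2⌋ × 593 = 419 × 593 mm
U4: ⌊593/2⌋ × 419 = 296 × 419 mm
U5: ⌊419/2⌋ × 296 = 209 × 296 mm

209 × 296 mm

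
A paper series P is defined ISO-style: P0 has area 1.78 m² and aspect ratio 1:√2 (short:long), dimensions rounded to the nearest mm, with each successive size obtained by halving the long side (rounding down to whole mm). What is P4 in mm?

280 × 396 mm

Let P0's short side be w mm. w · w√2 = 1.78 m² = 1,780,000 mm², so w ≈ 1121.9 mm and w√2 ≈ 1586.6 mm → P0 = 1122 × 1587 mm.
P1: ⌊1587/2⌋ × 1122 = 793 × 1122 mm
P2: ⌊1122/2⌋ × 793 = 561 × 793 mm
P3: ⌊793/2⌋ × 561 = 396 × 561 mm
P4: ⌊561/2⌋ × 396 = 280 × 396 mm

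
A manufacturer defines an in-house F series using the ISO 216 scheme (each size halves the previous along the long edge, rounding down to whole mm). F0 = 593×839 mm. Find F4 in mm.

148 × 209 mm

F1 = 419 × 593 mm (from F0 by 1 halving).
F2: ⌊593/2⌋ × 419 = 296 × 419 mm
F3: ⌊419/2⌋ × 296 = 209 × 296 mm
F4: ⌊296/2⌋ × 209 = 148 × 209 mm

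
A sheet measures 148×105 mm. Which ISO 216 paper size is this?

A6 (105 × 148 mm)

Aspect ratio 148/105 ≈ 1.410 — close to the ISO √2 ≈ 1.414.
In the A-series (A0 area = 1 m²): A6 = 105 × 148 mm.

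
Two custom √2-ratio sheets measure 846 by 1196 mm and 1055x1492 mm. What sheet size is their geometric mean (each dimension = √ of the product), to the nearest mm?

Short side: √(846 · 1055) = √892530 ≈ 944.7 → 945 mm
Long side: √(1196 · 1492) = √1784432 ≈ 1335.8 → 1336 mm

945 × 1336 mm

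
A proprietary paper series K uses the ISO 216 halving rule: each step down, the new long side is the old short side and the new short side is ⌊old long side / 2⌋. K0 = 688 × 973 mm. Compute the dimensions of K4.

K1 = 486 × 688 mm (from K0 by 1 halving).
K2: ⌊688/2⌋ × 486 = 344 × 486 mm
K3: ⌊486/2⌋ × 344 = 243 × 344 mm
K4: ⌊344/2⌋ × 243 = 172 × 243 mm

172 × 243 mm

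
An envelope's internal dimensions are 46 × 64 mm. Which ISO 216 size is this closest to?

B9 (44 × 62 mm)

Aspect ratio 64/46 ≈ 1.391 (ISO target is √2 ≈ 1.414).
In the B-series (B0 = 1000 × 1414 mm): B9 = 44 × 62 mm.
Off by 4 mm total — nearest standard size.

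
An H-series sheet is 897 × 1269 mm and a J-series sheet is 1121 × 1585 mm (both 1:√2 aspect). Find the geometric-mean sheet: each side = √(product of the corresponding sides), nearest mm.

Short side: √(897 · 1121) = √1005537 ≈ 1002.8 → 1003 mm
Long side: √(1269 · 1585) = √2011365 ≈ 1418.2 → 1418 mm

1003 × 1418 mm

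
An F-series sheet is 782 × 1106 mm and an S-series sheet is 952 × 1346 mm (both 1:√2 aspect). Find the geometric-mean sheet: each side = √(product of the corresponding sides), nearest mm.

863 × 1220 mm

Short side: √(782 · 952) = √744464 ≈ 862.8 → 863 mm
Long side: √(1106 · 1346) = √1488676 ≈ 1220.1 → 1220 mm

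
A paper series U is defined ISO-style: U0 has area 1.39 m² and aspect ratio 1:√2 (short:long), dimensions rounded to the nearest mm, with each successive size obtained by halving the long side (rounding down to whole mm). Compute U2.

495 × 701 mm

Let U0's short side be w mm. w · w√2 = 1.39 m² = 1,390,000 mm², so w ≈ 991.4 mm and w√2 ≈ 1402.1 mm → U0 = 991 × 1402 mm.
U1: ⌊1402/2⌋ × 991 = 701 × 991 mm
U2: ⌊991/2⌋ × 701 = 495 × 701 mm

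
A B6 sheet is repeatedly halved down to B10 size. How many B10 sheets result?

16

Each ISO step halves the sheet: 1 × B6 → 2 × B7 → 4 × B8 → 8 × B9 → …
From B6 to B10 is 4 halving steps: 2^4 = 16.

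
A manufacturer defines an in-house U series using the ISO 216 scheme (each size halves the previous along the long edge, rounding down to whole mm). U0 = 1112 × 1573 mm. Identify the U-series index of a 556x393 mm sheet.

U3

U0: 1112 × 1573 mm
U1: 786 × 1112 mm
U2: 556 × 786 mm
U3: 393 × 556 mm
U4: 278 × 393 mm
→ matches U3.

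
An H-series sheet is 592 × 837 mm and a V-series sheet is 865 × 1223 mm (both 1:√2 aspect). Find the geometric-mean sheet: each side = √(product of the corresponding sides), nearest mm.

Short side: √(592 · 865) = √512080 ≈ 715.6 → 716 mm
Long side: √(837 · 1223) = √1023651 ≈ 1011.8 → 1012 mm

716 × 1012 mm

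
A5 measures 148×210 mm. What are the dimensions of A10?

A6: ⌊210/2⌋ × 148 = 105 × 148 mm
A7: ⌊148/2⌋ × 105 = 74 × 105 mm
A8: ⌊105/2⌋ × 74 = 52 × 74 mm
A9: ⌊74/2⌋ × 52 = 37 × 52 mm
A10: ⌊52/2⌋ × 37 = 26 × 37 mm

26 × 37 mm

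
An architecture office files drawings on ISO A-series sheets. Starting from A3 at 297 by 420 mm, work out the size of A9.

37 × 52 mm

A4: ⌊420/2⌋ × 297 = 210 × 297 mm
A5: ⌊297/2⌋ × 210 = 148 × 210 mm
A6: ⌊210/2⌋ × 148 = 105 × 148 mm
A7: ⌊148/2⌋ × 105 = 74 × 105 mm
A8: ⌊105/2⌋ × 74 = 52 × 74 mm
A9: ⌊74/2⌋ × 52 = 37 × 52 mm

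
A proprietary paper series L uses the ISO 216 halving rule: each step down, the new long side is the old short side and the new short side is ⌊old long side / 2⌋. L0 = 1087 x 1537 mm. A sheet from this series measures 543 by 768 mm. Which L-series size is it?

L0: 1087 × 1537 mm
L1: 768 × 1087 mm
L2: 543 × 768 mm
L3: 384 × 543 mm
→ matches L2.

L2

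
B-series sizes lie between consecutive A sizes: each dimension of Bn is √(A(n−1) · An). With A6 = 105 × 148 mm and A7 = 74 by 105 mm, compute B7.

Short side: √(105 · 74) = √7770 ≈ 88.1 → 88 mm
Long side: √(148 · 105) = √15540 ≈ 124.7 → 125 mm

88 × 125 mm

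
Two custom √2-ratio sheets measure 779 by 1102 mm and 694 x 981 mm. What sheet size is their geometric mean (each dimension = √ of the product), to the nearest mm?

Short side: √(779 · 694) = √540626 ≈ 735.3 → 735 mm
Long side: √(1102 · 981) = √1081062 ≈ 1039.7 → 1040 mm

735 × 1040 mm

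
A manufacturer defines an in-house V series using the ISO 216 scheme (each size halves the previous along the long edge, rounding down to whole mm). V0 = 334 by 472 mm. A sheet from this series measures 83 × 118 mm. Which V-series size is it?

V0: 334 × 472 mm
V1: 236 × 334 mm
V2: 167 × 236 mm
V3: 118 × 167 mm
V4: 83 × 118 mm
V5: 59 × 83 mm
→ matches V4.

V4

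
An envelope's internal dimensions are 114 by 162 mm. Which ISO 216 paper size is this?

Aspect ratio 162/114 ≈ 1.421 — close to the ISO √2 ≈ 1.414.
In the C-series (envelope sizes, between A and B): C6 = 114 × 162 mm.

C6 (114 × 162 mm)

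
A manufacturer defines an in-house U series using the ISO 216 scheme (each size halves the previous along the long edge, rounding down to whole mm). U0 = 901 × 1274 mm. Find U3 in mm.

U1: ⌊1274/2⌋ × 901 = 637 × 901 mm
U2: ⌊901/2⌋ × 637 = 450 × 637 mm
U3: ⌊637/2⌋ × 450 = 318 × 450 mm

318 × 450 mm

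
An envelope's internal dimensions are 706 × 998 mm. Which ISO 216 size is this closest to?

Aspect ratio 998/706 ≈ 1.414 — close to the ISO √2 ≈ 1.414.
In the B-series (B0 = 1000 × 1414 mm): B1 = 707 × 1000 mm.
Off by 3 mm total — nearest standard size.

B1 (707 × 1000 mm)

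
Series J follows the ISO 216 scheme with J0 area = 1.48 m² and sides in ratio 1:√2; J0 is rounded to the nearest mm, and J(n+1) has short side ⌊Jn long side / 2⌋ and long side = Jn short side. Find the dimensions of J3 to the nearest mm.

361 × 511 mm

Let J0's short side be w mm. w · w√2 = 1.48 m² = 1,480,000 mm², so w ≈ 1023.0 mm and w√2 ≈ 1446.7 mm → J0 = 1023 × 1447 mm.
J1: ⌊1447/2⌋ × 1023 = 723 × 1023 mm
J2: ⌊1023/2⌋ × 723 = 511 × 723 mm
J3: ⌊723/2⌋ × 511 = 361 × 511 mm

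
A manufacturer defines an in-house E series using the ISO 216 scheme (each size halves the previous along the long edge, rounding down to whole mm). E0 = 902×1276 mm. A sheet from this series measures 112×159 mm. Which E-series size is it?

E6

E0: 902 × 1276 mm
E1: 638 × 902 mm
E2: 451 × 638 mm
E3: 319 × 451 mm
E4: 225 × 319 mm
E5: 159 × 225 mm
E6: 112 × 159 mm
E7: 79 × 112 mm
→ matches E6.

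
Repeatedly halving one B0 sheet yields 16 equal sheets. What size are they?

B4

16 = 2^4, so 4 halving steps.
B0 → B1 → … → B4 after 4 steps.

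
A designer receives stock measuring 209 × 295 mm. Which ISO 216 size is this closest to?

A4 (210 × 297 mm)

Aspect ratio 295/209 ≈ 1.411 — close to the ISO √2 ≈ 1.414.
In the A-series (A0 area = 1 m²): A4 = 210 × 297 mm.
Off by 3 mm total — nearest standard size.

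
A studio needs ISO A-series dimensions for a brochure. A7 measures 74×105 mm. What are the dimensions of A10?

A8: ⌊105/2⌋ × 74 = 52 × 74 mm
A9: ⌊74/2⌋ × 52 = 37 × 52 mm
A10: ⌊52/2⌋ × 37 = 26 × 37 mm

26 × 37 mm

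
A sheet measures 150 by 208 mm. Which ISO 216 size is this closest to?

A5 (148 × 210 mm)

Aspect ratio 208/150 ≈ 1.387 (ISO target is √2 ≈ 1.414).
In the A-series (A0 area = 1 m²): A5 = 148 × 210 mm.
Off by 4 mm total — nearest standard size.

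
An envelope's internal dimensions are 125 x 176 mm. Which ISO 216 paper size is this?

Aspect ratio 176/125 ≈ 1.408 — close to the ISO √2 ≈ 1.414.
In the B-series (B0 = 1000 × 1414 mm): B6 = 125 × 176 mm.

B6 (125 × 176 mm)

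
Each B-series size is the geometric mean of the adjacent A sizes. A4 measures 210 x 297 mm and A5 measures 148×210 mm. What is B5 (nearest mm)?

Short side: √(210 · 148) = √31080 ≈ 176.3 → 176 mm
Long side: √(297 · 210) = √62370 ≈ 249.7 → 250 mm

176 × 250 mm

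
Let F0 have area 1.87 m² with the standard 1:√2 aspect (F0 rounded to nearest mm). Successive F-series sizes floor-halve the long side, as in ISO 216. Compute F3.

406 × 575 mm

Let F0's short side be w mm. w · w√2 = 1.87 m² = 1,870,000 mm², so w ≈ 1149.9 mm and w√2 ≈ 1626.2 mm → F0 = 1150 × 1626 mm.
F1: ⌊1626/2⌋ × 1150 = 813 × 1150 mm
F2: ⌊1150/2⌋ × 813 = 575 × 813 mm
F3: ⌊813/2⌋ × 575 = 406 × 575 mm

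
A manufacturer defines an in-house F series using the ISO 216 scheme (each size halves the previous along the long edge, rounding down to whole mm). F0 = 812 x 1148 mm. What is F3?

287 × 406 mm

F1: ⌊1148/2⌋ × 812 = 574 × 812 mm
F2: ⌊812/2⌋ × 574 = 406 × 574 mm
F3: ⌊574/2⌋ × 406 = 287 × 406 mm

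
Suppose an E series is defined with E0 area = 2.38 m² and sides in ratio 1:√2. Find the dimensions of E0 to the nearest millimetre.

Let the short side be w mm. Then w · w√2 = 2.38 m² = 2,380,000 mm².
w² = 2,380,000/√2, so w ≈ 1297.3 mm; long side = w√2 ≈ 1834.6 mm.

1297 × 1835 mm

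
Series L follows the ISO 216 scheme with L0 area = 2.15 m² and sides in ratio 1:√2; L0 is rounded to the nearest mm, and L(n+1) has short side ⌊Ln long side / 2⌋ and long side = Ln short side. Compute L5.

Let L0's short side be w mm. w · w√2 = 2.15 m² = 2,150,000 mm², so w ≈ 1233.0 mm and w√2 ≈ 1743.7 mm → L0 = 1233 × 1744 mm.
L1: ⌊1744/2⌋ × 1233 = 872 × 1233 mm
L2: ⌊1233/2⌋ × 872 = 616 × 872 mm
L3: ⌊872/2⌋ × 616 = 436 × 616 mm
L4: ⌊616/2⌋ × 436 = 308 × 436 mm
L5: ⌊436/2⌋ × 308 = 218 × 308 mm

218 × 308 mm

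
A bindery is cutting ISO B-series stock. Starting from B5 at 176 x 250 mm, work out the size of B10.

B6: ⌊250/2⌋ × 176 = 125 × 176 mm
B7: ⌊176/2⌋ × 125 = 88 × 125 mm
B8: ⌊125/2⌋ × 88 = 62 × 88 mm
B9: ⌊88/2⌋ × 62 = 44 × 62 mm
B10: ⌊62/2⌋ × 44 = 31 × 44 mm

31 × 44 mm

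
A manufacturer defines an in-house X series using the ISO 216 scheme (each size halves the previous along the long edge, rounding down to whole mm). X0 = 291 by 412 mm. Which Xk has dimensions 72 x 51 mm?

X0: 291 × 412 mm
X1: 206 × 291 mm
X2: 145 × 206 mm
X3: 103 × 145 mm
X4: 72 × 103 mm
X5: 51 × 72 mm
X6: 36 × 51 mm
→ matches X5.

X5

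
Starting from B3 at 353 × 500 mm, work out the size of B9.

B4: ⌊500/2⌋ × 353 = 250 × 353 mm
B5: ⌊353/2⌋ × 250 = 176 × 250 mm
B6: ⌊250/2⌋ × 176 = 125 × 176 mm
B7: ⌊176/2⌋ × 125 = 88 × 125 mm
B8: ⌊125/2⌋ × 88 = 62 × 88 mm
B9: ⌊88/2⌋ × 62 = 44 × 62 mm

44 × 62 mm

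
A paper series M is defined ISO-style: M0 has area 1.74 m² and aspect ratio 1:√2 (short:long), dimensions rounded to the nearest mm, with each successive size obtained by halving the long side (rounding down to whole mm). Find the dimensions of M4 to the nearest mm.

Let M0's short side be w mm. w · w√2 = 1.74 m² = 1,740,000 mm², so w ≈ 1109.2 mm and w√2 ≈ 1568.7 mm → M0 = 1109 × 1569 mm.
M1: ⌊1569/2⌋ × 1109 = 784 × 1109 mm
M2: ⌊1109/2⌋ × 784 = 554 × 784 mm
M3: ⌊784/2⌋ × 554 = 392 × 554 mm
M4: ⌊554/2⌋ × 392 = 277 × 392 mm

277 × 392 mm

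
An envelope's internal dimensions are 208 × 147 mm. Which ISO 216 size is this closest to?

Aspect ratio 208/147 ≈ 1.415 — close to the ISO √2 ≈ 1.414.
In the A-series (A0 area = 1 m²): A5 = 148 × 210 mm.
Off by 3 mm total — nearest standard size.

A5 (148 × 210 mm)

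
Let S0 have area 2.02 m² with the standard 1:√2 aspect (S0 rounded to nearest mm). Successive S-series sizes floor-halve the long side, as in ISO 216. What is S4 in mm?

298 × 422 mm

Let S0's short side be w mm. w · w√2 = 2.02 m² = 2,020,000 mm², so w ≈ 1195.1 mm and w√2 ≈ 1690.2 mm → S0 = 1195 × 1690 mm.
S1: ⌊1690/2⌋ × 1195 = 845 × 1195 mm
S2: ⌊1195/2⌋ × 845 = 597 × 845 mm
S3: ⌊845/2⌋ × 597 = 422 × 597 mm
S4: ⌊597/2⌋ × 422 = 298 × 422 mm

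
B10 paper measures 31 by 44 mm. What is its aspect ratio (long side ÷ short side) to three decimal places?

44 / 31 = 1.419
ISO 216 targets √2 ≈ 1.414; the +0.005 deviation is from mm rounding.

1.419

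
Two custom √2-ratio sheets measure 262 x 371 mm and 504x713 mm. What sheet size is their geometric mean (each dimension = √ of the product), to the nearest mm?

Short side: √(262 · 504) = √132048 ≈ 363.4 → 363 mm
Long side: √(371 · 713) = √264523 ≈ 514.3 → 514 mm

363 × 514 mm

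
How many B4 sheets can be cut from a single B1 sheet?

Each ISO step halves the sheet: 1 × B1 → 2 × B2 → 4 × B3 → 8 × B4
From B1 to B4 is 3 halving steps: 2^3 = 8.

8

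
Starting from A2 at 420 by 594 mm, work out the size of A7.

A3: ⌊594/2⌋ × 420 = 297 × 420 mm
A4: ⌊420/2⌋ × 297 = 210 × 297 mm
A5: ⌊297/2⌋ × 210 = 148 × 210 mm
A6: ⌊210/2⌋ × 148 = 105 × 148 mm
A7: ⌊148/2⌋ × 105 = 74 × 105 mm

74 × 105 mm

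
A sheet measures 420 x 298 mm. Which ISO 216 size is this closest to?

Aspect ratio 420/298 ≈ 1.409 — close to the ISO √2 ≈ 1.414.
In the A-series (A0 area = 1 m²): A3 = 297 × 420 mm.
Off by 1 mm total — nearest standard size.

A3 (297 × 420 mm)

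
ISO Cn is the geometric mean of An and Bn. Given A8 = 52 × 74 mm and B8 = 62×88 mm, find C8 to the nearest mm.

Short side: √(52 · 62) = √3224 ≈ 56.8 → 57 mm
Long side: √(74 · 88) = √6512 ≈ 80.7 → 81 mm

57 × 81 mm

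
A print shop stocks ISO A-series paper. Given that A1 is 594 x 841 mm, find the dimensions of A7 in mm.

74 × 105 mm

A2: ⌊841/2⌋ × 594 = 420 × 594 mm
A3: ⌊594/2⌋ × 420 = 297 × 420 mm
A4: ⌊420/2⌋ × 297 = 210 × 297 mm
A5: ⌊297/2⌋ × 210 = 148 × 210 mm
A6: ⌊210/2⌋ × 148 = 105 × 148 mm
A7: ⌊148/2⌋ × 105 = 74 × 105 mm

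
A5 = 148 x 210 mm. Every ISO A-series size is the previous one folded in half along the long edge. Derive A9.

A6: ⌊210/2⌋ × 148 = 105 × 148 mm
A7: ⌊148/2⌋ × 105 = 74 × 105 mm
A8: ⌊105/2⌋ × 74 = 52 × 74 mm
A9: ⌊74/2⌋ × 52 = 37 × 52 mm

37 × 52 mm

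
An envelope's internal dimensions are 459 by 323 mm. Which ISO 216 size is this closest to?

C3 (324 × 458 mm)

Aspect ratio 459/323 ≈ 1.421 — close to the ISO √2 ≈ 1.414.
In the C-series (envelope sizes, between A and B): C3 = 324 × 458 mm.
Off by 2 mm total — nearest standard size.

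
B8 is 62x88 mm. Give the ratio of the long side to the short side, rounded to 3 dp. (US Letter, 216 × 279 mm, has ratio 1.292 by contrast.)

88 / 62 = 1.419
ISO 216 targets √2 ≈ 1.414; the +0.005 deviation is from mm rounding.

1.419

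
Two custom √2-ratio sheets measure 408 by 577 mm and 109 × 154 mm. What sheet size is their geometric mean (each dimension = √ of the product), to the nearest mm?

211 × 298 mm

Short side: √(408 · 109) = √44472 ≈ 210.9 → 211 mm
Long side: √(577 · 154) = √88858 ≈ 298.1 → 298 mm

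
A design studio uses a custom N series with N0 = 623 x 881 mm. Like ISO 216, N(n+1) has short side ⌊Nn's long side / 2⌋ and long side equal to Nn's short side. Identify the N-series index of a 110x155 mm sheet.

N5

N0: 623 × 881 mm
N1: 440 × 623 mm
N2: 311 × 440 mm
N3: 220 × 311 mm
N4: 155 × 220 mm
N5: 110 × 155 mm
N6: 77 × 110 mm
→ matches N5.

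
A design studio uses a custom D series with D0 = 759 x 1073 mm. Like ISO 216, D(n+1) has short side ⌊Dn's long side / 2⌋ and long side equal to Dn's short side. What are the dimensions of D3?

D1: ⌊1073/2⌋ × 759 = 536 × 759 mm
D2: ⌊759/2⌋ × 536 = 379 × 536 mm
D3: ⌊536/2⌋ × 379 = 268 × 379 mm

268 × 379 mm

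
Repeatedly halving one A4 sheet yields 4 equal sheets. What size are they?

A6

4 = 2^2, so 2 halving steps.
A4 → A5 → … → A6 after 2 steps.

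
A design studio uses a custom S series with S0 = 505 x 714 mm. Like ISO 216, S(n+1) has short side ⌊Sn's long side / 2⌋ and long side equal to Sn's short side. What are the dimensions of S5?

89 × 126 mm

S1: ⌊714/2⌋ × 505 = 357 × 505 mm
S2: ⌊505/2⌋ × 357 = 252 × 357 mm
S3: ⌊357/2⌋ × 252 = 178 × 252 mm
S4: ⌊252/2⌋ × 178 = 126 × 178 mm
S5: ⌊178/2⌋ × 126 = 89 × 126 mm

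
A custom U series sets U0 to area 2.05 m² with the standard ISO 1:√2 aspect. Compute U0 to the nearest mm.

Let the short side be w mm. Then w · w√2 = 2.05 m² = 2,050,000 mm².
w² = 2,050,000/√2, so w ≈ 1204.0 mm; long side = w√2 ≈ 1702.7 mm.

1204 × 1703 mm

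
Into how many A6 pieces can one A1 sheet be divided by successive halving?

Each ISO step halves the sheet: 1 × A1 → 2 × A2 → 4 × A3 → 8 × A4 → …
From A1 to A6 is 5 halving steps: 2^5 = 32.

32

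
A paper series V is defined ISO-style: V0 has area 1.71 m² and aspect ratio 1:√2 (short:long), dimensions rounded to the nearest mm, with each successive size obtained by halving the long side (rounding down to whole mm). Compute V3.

388 × 550 mm

Let V0's short side be w mm. w · w√2 = 1.71 m² = 1,710,000 mm², so w ≈ 1099.6 mm and w√2 ≈ 1555.1 mm → V0 = 1100 × 1555 mm.
V1: ⌊1555/2⌋ × 1100 = 777 × 1100 mm
V2: ⌊1100/2⌋ × 777 = 550 × 777 mm
V3: ⌊777/2⌋ × 550 = 388 × 550 mm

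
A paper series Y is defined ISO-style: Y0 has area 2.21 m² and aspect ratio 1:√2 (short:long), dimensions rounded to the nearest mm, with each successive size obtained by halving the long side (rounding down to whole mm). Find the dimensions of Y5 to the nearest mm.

221 × 312 mm

Let Y0's short side be w mm. w · w√2 = 2.21 m² = 2,210,000 mm², so w ≈ 1250.1 mm and w√2 ≈ 1767.9 mm → Y0 = 1250 × 1768 mm.
Y1: ⌊1768/2⌋ × 1250 = 884 × 1250 mm
Y2: ⌊1250/2⌋ × 884 = 625 × 884 mm
Y3: ⌊884/2⌋ × 625 = 442 × 625 mm
Y4: ⌊625/2⌋ × 442 = 312 × 442 mm
Y5: ⌊442/2⌋ × 312 = 221 × 312 mm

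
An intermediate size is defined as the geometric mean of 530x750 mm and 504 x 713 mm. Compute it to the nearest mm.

Short side: √(530 · 504) = √267120 ≈ 516.8 → 517 mm
Long side: √(750 · 713) = √534750 ≈ 731.3 → 731 mm

517 × 731 mm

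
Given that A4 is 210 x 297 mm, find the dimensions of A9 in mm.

37 × 52 mm

A5: ⌊297/2⌋ × 210 = 148 × 210 mm
A6: ⌊210/2⌋ × 148 = 105 × 148 mm
A7: ⌊148/2⌋ × 105 = 74 × 105 mm
A8: ⌊105/2⌋ × 74 = 52 × 74 mm
A9: ⌊74/2⌋ × 52 = 37 × 52 mm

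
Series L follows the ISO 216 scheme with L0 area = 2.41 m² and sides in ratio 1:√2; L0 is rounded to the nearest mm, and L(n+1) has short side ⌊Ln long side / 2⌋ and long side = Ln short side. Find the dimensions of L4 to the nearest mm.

Let L0's short side be w mm. w · w√2 = 2.41 m² = 2,410,000 mm², so w ≈ 1305.4 mm and w√2 ≈ 1846.1 mm → L0 = 1305 × 1846 mm.
L1: ⌊1846/2⌋ × 1305 = 923 × 1305 mm
L2: ⌊1305/2⌋ × 923 = 652 × 923 mm
L3: ⌊923/2⌋ × 652 = 461 × 652 mm
L4: ⌊652/2⌋ × 461 = 326 × 461 mm

326 × 461 mm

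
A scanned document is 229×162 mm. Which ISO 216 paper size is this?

C5 (162 × 229 mm)

Aspect ratio 229/162 ≈ 1.414 — close to the ISO √2 ≈ 1.414.
In the C-series (envelope sizes, between A and B): C5 = 162 × 229 mm.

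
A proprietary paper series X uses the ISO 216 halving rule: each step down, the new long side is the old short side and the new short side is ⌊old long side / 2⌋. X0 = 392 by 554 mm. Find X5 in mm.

69 × 98 mm

X1: ⌊554/2⌋ × 392 = 277 × 392 mm
X2: ⌊392/2⌋ × 277 = 196 × 277 mm
X3: ⌊277/2⌋ × 196 = 138 × 196 mm
X4: ⌊196/2⌋ × 138 = 98 × 138 mm
X5: ⌊138/2⌋ × 98 = 69 × 98 mm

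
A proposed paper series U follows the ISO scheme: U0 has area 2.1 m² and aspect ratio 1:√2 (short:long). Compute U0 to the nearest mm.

1219 × 1723 mm

Let the short side be w mm. Then w · w√2 = 2.1 m² = 2,100,000 mm².
w² = 2,100,000/√2, so w ≈ 1218.6 mm; long side = w√2 ≈ 1723.3 mm.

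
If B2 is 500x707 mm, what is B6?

125 × 176 mm

B3: ⌊707/2⌋ × 500 = 353 × 500 mm
B4: ⌊500/2⌋ × 353 = 250 × 353 mm
B5: ⌊353/2⌋ × 250 = 176 × 250 mm
B6: ⌊250/2⌋ × 176 = 125 × 176 mm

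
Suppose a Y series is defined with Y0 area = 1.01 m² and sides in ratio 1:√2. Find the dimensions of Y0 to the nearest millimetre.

845 × 1195 mm

Let the short side be w mm. Then w · w√2 = 1.01 m² = 1,010,000 mm².
w² = 1,010,000/√2, so w ≈ 845.1 mm; long side = w√2 ≈ 1195.1 mm.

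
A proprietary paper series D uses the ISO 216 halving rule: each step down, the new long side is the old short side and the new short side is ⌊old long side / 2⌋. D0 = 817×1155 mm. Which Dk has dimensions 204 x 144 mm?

D0: 817 × 1155 mm
D1: 577 × 817 mm
D2: 408 × 577 mm
D3: 288 × 408 mm
D4: 204 × 288 mm
D5: 144 × 204 mm
D6: 102 × 144 mm
→ matches D5.

D5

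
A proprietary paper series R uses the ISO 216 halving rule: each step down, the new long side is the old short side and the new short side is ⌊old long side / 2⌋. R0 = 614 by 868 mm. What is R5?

108 × 153 mm

R1 = 434 × 614 mm (from R0 by 1 halving).
R2: ⌊614/2⌋ × 434 = 307 × 434 mm
R3: ⌊434/2⌋ × 307 = 217 × 307 mm
R4: ⌊307/2⌋ × 217 = 153 × 217 mm
R5: ⌊217/2⌋ × 153 = 108 × 153 mm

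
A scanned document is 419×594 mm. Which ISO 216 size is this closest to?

A2 (420 × 594 mm)

Aspect ratio 594/419 ≈ 1.418 — close to the ISO √2 ≈ 1.414.
In the A-series (A0 area = 1 m²): A2 = 420 × 594 mm.
Off by 1 mm total — nearest standard size.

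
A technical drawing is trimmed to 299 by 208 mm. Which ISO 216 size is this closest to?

Aspect ratio 299/208 ≈ 1.438 (ISO target is √2 ≈ 1.414).
In the A-series (A0 area = 1 m²): A4 = 210 × 297 mm.
Off by 4 mm total — nearest standard size.

A4 (210 × 297 mm)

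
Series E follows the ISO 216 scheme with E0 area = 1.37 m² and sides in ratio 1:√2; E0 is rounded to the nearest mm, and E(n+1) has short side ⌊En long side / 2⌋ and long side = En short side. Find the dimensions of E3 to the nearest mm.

Let E0's short side be w mm. w · w√2 = 1.37 m² = 1,370,000 mm², so w ≈ 984.2 mm and w√2 ≈ 1391.9 mm → E0 = 984 × 1392 mm.
E1: ⌊1392/2⌋ × 984 = 696 × 984 mm
E2: ⌊984/2⌋ × 696 = 492 × 696 mm
E3: ⌊696/2⌋ × 492 = 348 × 492 mm

348 × 492 mm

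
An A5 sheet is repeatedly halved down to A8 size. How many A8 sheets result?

8

A5 = 148 × 210 mm; A8 = 52 × 74 mm.
Each halving step doubles the count; 3 steps from A5 to A8.
2^3 = 8.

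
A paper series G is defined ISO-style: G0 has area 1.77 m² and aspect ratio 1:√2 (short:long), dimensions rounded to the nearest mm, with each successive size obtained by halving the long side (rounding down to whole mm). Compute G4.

Let G0's short side be w mm. w · w√2 = 1.77 m² = 1,770,000 mm², so w ≈ 1118.7 mm and w√2 ≈ 1582.1 mm → G0 = 1119 × 1582 mm.
G1: ⌊1582/2⌋ × 1119 = 791 × 1119 mm
G2: ⌊1119/2⌋ × 791 = 559 × 791 mm
G3: ⌊791/2⌋ × 559 = 395 × 559 mm
G4: ⌊559/2⌋ × 395 = 279 × 395 mm

279 × 395 mm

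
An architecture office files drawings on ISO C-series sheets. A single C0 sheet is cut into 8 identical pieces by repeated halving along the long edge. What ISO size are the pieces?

8 = 2^3, so 3 halving steps.
C0 → C1 → … → C3 after 3 steps.

C3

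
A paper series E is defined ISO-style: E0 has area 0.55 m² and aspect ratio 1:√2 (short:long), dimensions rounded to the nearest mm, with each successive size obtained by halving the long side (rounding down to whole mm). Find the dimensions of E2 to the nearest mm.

312 × 441 mm

Let E0's short side be w mm. w · w√2 = 0.55 m² = 550,000 mm², so w ≈ 623.6 mm and w√2 ≈ 881.9 mm → E0 = 624 × 882 mm.
E1: ⌊882/2⌋ × 624 = 441 × 624 mm
E2: ⌊624/2⌋ × 441 = 312 × 441 mm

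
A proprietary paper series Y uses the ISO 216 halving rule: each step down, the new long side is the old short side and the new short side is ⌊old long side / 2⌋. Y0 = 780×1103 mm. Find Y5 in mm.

Y1: ⌊1103/2⌋ × 780 = 551 × 780 mm
Y2: ⌊780/2⌋ × 551 = 390 × 551 mm
Y3: ⌊551/2⌋ × 390 = 275 × 390 mm
Y4: ⌊390/2⌋ × 275 = 195 × 275 mm
Y5: ⌊275/2⌋ × 195 = 137 × 195 mm

137 × 195 mm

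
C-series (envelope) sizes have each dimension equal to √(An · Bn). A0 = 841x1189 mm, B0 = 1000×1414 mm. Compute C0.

Short side: √(841 · 1000) = √841000 ≈ 917.1 → 917 mm
Long side: √(1189 · 1414) = √1681246 ≈ 1296.6 → 1297 mm

917 × 1297 mm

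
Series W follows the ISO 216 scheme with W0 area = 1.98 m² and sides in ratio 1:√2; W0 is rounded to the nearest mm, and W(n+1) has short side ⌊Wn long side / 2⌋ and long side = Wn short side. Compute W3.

Let W0's short side be w mm. w · w√2 = 1.98 m² = 1,980,000 mm², so w ≈ 1183.2 mm and w√2 ≈ 1673.4 mm → W0 = 1183 × 1673 mm.
W1: ⌊1673/2⌋ × 1183 = 836 × 1183 mm
W2: ⌊1183/2⌋ × 836 = 591 × 836 mm
W3: ⌊836/2⌋ × 591 = 418 × 591 mm

418 × 591 mm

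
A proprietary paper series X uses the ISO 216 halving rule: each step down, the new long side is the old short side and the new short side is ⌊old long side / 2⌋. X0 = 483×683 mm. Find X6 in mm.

60 × 85 mm

X1: ⌊683/2⌋ × 483 = 341 × 483 mm
X2: ⌊483/2⌋ × 341 = 241 × 341 mm
X3: ⌊341/2⌋ × 241 = 170 × 241 mm
X4: ⌊241/2⌋ × 170 = 120 × 170 mm
X5: ⌊170/2⌋ × 120 = 85 × 120 mm
X6: ⌊120/2⌋ × 85 = 60 × 85 mm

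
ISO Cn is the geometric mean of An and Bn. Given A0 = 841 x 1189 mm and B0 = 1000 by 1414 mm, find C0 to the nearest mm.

Short side: √(841 · 1000) = √841000 ≈ 917.1 → 917 mm
Long side: √(1189 · 1414) = √1681246 ≈ 1296.6 → 1297 mm

917 × 1297 mm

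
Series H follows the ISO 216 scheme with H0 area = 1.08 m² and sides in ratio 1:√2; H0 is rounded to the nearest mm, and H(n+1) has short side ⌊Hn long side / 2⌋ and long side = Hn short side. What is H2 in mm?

437 × 618 mm

Let H0's short side be w mm. w · w√2 = 1.08 m² = 1,080,000 mm², so w ≈ 873.9 mm and w√2 ≈ 1235.9 mm → H0 = 874 × 1236 mm.
H1: ⌊1236/2⌋ × 874 = 618 × 874 mm
H2: ⌊874/2⌋ × 618 = 437 × 618 mm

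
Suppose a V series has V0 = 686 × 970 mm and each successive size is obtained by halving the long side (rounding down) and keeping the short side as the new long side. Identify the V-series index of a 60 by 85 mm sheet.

V7

V0: 686 × 970 mm
V1: 485 × 686 mm
V2: 343 × 485 mm
V3: 242 × 343 mm
V4: 171 × 242 mm
V5: 121 × 171 mm
V6: 85 × 121 mm
V7: 60 × 85 mm
V8: 42 × 60 mm
→ matches V7.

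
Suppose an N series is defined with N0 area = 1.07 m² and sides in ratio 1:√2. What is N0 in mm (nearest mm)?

Let the short side be w mm. Then w · w√2 = 1.07 m² = 1,070,000 mm².
w² = 1,070,000/√2, so w ≈ 869.8 mm; long side = w√2 ≈ 1230.1 mm.

870 × 1230 mm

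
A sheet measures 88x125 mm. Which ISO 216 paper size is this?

Aspect ratio 125/88 ≈ 1.420 — close to the ISO √2 ≈ 1.414.
In the B-series (B0 = 1000 × 1414 mm): B7 = 88 × 125 mm.

B7 (88 × 125 mm)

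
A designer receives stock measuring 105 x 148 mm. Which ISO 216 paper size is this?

Aspect ratio 148/105 ≈ 1.410 — close to the ISO √2 ≈ 1.414.
In the A-series (A0 area = 1 m²): A6 = 105 × 148 mm.

A6 (105 × 148 mm)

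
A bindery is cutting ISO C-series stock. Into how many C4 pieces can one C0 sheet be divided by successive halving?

16

Each ISO step halves the sheet: 1 × C0 → 2 × C1 → 4 × C2 → 8 × C3 → …
From C0 to C4 is 4 halving steps: 2^4 = 16.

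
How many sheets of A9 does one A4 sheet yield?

Each ISO step halves the sheet: 1 × A4 → 2 × A5 → 4 × A6 → 8 × A7 → …
From A4 to A9 is 5 halving steps: 2^5 = 32.

32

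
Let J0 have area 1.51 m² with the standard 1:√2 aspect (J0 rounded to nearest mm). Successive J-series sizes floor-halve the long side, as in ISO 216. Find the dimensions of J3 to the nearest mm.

365 × 516 mm

Let J0's short side be w mm. w · w√2 = 1.51 m² = 1,510,000 mm², so w ≈ 1033.3 mm and w√2 ≈ 1461.3 mm → J0 = 1033 × 1461 mm.
J1: ⌊1461/2⌋ × 1033 = 730 × 1033 mm
J2: ⌊1033/2⌋ × 730 = 516 × 730 mm
J3: ⌊730/2⌋ × 516 = 365 × 516 mm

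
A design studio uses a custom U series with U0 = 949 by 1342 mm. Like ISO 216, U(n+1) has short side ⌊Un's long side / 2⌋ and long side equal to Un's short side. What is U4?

U1: ⌊1342/2⌋ × 949 = 671 × 949 mm
U2: ⌊949/2⌋ × 671 = 474 × 671 mm
U3: ⌊671/2⌋ × 474 = 335 × 474 mm
U4: ⌊474/2⌋ × 335 = 237 × 335 mm

237 × 335 mm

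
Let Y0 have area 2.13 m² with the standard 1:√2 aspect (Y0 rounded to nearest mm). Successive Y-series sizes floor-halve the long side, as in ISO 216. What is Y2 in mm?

613 × 868 mm

Let Y0's short side be w mm. w · w√2 = 2.13 m² = 2,130,000 mm², so w ≈ 1227.2 mm and w√2 ≈ 1735.6 mm → Y0 = 1227 × 1736 mm.
Y1: ⌊1736/2⌋ × 1227 = 868 × 1227 mm
Y2: ⌊1227/2⌋ × 868 = 613 × 868 mm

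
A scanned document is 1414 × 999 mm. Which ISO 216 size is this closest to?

B0 (1000 × 1414 mm)

Aspect ratio 1414/999 ≈ 1.415 — close to the ISO √2 ≈ 1.414.
In the B-series (B0 = 1000 × 1414 mm): B0 = 1000 × 1414 mm.
Off by 1 mm total — nearest standard size.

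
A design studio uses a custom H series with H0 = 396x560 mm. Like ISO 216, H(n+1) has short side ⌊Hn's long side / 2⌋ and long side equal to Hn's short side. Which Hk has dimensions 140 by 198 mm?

H3

H0: 396 × 560 mm
H1: 280 × 396 mm
H2: 198 × 280 mm
H3: 140 × 198 mm
H4: 99 × 140 mm
→ matches H3.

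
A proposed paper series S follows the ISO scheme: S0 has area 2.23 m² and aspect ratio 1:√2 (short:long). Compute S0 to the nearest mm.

1256 × 1776 mm

Let the short side be w mm. Then w · w√2 = 2.23 m² = 2,230,000 mm².
w² = 2,230,000/√2, so w ≈ 1255.7 mm; long side = w√2 ≈ 1775.9 mm.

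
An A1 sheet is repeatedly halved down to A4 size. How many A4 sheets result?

Each ISO step halves the sheet: 1 × A1 → 2 × A2 → 4 × A3 → 8 × A4
From A1 to A4 is 3 halving steps: 2^3 = 8.

8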